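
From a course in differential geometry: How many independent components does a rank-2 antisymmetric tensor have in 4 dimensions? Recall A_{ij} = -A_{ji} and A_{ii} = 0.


An antisymmetric rank-2 tensor satisfies A_{ij} = -A_{ji}, so diagonal entries are zero.
The independent components are the upper-triangular entries: C(n, 2) = n(n-1)/2.
n = 4
C(4, 2) = 4 * 3 / 2 = 12 / 2 = 6

6


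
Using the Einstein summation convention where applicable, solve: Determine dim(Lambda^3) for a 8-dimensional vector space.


The dimension of the space of p-forms on an n-dimensional space is C(n, p).
n = 8, p = 3
C(8, 3) = 8! / (3! * 5!) = 56

56


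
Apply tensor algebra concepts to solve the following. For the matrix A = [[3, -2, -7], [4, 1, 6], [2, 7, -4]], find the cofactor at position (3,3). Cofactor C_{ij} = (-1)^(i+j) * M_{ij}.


To find cofactor C_{33}, delete row 3 and column 3.
The resulting 2x2 submatrix is: [[3, -2], [4, 1]]
Minor M_{33} = 3*1 - -2*4
  = 3 - -8 = 11
Sign = (-1)^(3+3) = (-1)^6 = 1
Cofactor C_{33} = 1 * 11 = 11

11


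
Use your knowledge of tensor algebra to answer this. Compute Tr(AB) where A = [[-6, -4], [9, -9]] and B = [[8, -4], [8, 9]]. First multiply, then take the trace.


Tr(AB) = sum_i (AB)_{ii} where (AB)_{ii} = sum_k A_{ik} B_{ki}.
(AB)_{11} = -6*8 + -4*8 = -80
(AB)_{22} = 9*-4 + -9*9 = -117
Tr(AB) = -80 + -117 = -197

-197


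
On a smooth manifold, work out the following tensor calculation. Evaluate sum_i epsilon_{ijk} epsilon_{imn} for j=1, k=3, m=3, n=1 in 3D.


Using the identity: epsilon_{ijk} epsilon_{imn} = delta_{jm} delta_{kn} - delta_{jn} delta_{km}.
delta_{13} = 0
delta_{31} = 0
delta_{11} = 1
delta_{33} = 1
Result = 0 * 0 - 1 * 1 = 0 - 1 = -1

-1


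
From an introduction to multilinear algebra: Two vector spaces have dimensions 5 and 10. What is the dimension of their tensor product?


The dimension of a tensor product is the product of dimensions.
dim(V) = 5, dim(W) = 10
dim(V (x) W) = 5 * 10 = 50

50


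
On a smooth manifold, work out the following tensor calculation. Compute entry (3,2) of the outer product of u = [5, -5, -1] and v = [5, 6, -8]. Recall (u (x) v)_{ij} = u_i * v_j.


The outer product entry T_{ij} = u_i * v_j.
We need i=3, j=2.
u_3 = -1, v_2 = 6
T_{3,2} = -1 * 6 = -6

-6


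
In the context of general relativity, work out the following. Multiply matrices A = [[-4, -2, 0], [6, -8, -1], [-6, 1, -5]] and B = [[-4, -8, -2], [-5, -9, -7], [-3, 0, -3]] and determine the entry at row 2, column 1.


(AB)_{ij} = sum_k A_{ik} B_{kj}.
For i=2, j=1:
A_{21} * B_{11} = 6 * -4 = -24
A_{22} * B_{21} = -8 * -5 = 40
A_{23} * B_{31} = -1 * -3 = 3
Sum = -24 + 40 + 3 = 19

19


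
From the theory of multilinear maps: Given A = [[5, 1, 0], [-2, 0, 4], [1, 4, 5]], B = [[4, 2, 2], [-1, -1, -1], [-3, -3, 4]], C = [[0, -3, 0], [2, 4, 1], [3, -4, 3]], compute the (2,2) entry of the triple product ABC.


(ABC)_{22} = sum_m (AB)_{2m} C_{m2}. First compute row 2 of AB.
(AB)_{21} = -2*4 + 0*-1 + 4*-3 = -20
(AB)_{22} = -2*2 + 0*-1 + 4*-3 = -16
(AB)_{23} = -2*2 + 0*-1 + 4*4 = 12
Now contract with column 2 of C:
(AB)_{21} * C_{12} = -20 * -3 = 60
(AB)_{22} * C_{22} = -16 * 4 = -64
(AB)_{23} * C_{32} = 12 * -4 = -48
(ABC)_{22} = 60 + -64 + -48 = -52

-52


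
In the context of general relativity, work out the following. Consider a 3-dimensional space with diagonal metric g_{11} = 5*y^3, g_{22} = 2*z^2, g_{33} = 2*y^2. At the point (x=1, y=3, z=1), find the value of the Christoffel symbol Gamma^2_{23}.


For a diagonal metric, Gamma^k_{ij} = (1/2) g^{kk} (dg_{ik}/dx_j + dg_{jk}/dx_i - dg_{ij}/dx_k).
The metric is diagonal, so g_{ab} = 0 for a != b.
At the given point: g_{11} = 135, g_{22} = 2, g_{33} = 18
g^{22} = 1/2
dg_{22}/dx_3 = dg_{22}/dx_3 = 4
dg_{32}/dx_2 = 0 (off-diagonal)
dg_{23}/dx_2 = 0 (off-diagonal)
Numerator = 4 + 0 - 0 = 4
Gamma^2_{23} = 4 / (2 * 2) = 1

1


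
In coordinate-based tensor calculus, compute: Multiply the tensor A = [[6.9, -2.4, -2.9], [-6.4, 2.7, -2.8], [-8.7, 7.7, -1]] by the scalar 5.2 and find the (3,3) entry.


Scalar multiplication: (cA)_{ij} = c * A_{ij}.
c = 5.2
A_{33} = -1
(cA)_{33} = 5.2 * -1 = -5.2

-5.2


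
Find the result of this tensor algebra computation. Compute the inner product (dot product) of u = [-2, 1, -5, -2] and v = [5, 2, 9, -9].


The inner product u . v = sum of u_i * v_i.
Term-by-term: -2 * 5, 1 * 2, -5 * 9, -2 * -9
Products: -10, 2, -45, 18
Sum = -10 + 2 + -45 + 18 = -35

-35


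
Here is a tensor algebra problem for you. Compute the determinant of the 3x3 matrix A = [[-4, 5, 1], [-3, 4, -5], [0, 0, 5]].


Expanding along the first row, det(A) = a11*M_11 - a12*M_12 + a13*M_13, where M_1j is the (1,j) minor.
Minor M_11 = 4*5 - -5*0 = 20
Minor M_12 = -3*5 - -5*0 = -15
Minor M_13 = -3*0 - 4*0 = 0
det = -4*(20) - 5*(-15) + 1*(0)
    = -80 - -75 + 0
    = -5

-5


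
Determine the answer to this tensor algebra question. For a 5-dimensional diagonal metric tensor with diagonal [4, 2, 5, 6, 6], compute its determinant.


For a diagonal metric, the determinant is the product of diagonal entries.
Diagonal entries: 4, 2, 5, 6, 6
det(g) = 4 * 2 * 5 * 6 * 6 = 1440

1440


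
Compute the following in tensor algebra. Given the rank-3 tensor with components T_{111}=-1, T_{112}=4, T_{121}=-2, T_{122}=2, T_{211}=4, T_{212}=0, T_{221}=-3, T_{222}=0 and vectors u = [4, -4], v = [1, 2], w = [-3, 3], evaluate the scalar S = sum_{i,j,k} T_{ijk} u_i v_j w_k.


S = sum over i,j,k of T_{ijk} u_i v_j w_k. Expanding all 8 terms:
T_{111}*u_1*v_1*w_1 = -1*4*1*-3 = 12  (running total: 12)
T_{112}*u_1*v_1*w_2 = 4*4*1*3 = 48  (running total: 60)
T_{121}*u_1*v_2*w_1 = -2*4*2*-3 = 48  (running total: 108)
T_{122}*u_1*v_2*w_2 = 2*4*2*3 = 48  (running total: 156)
T_{211}*u_2*v_1*w_1 = 4*-4*1*-3 = 48  (running total: 204)
T_{212}*u_2*v_1*w_2 = 0*-4*1*3 = 0  (running total: 204)
T_{221}*u_2*v_2*w_1 = -3*-4*2*-3 = -72  (running total: 132)
T_{222}*u_2*v_2*w_2 = 0*-4*2*3 = 0  (running total: 132)
S = 132

132


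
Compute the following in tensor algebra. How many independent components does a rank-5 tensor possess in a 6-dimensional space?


The number of components of a rank-r tensor in d dimensions is d^r.
Here d = 6 and r = 5.
6^5 = 7776

7776


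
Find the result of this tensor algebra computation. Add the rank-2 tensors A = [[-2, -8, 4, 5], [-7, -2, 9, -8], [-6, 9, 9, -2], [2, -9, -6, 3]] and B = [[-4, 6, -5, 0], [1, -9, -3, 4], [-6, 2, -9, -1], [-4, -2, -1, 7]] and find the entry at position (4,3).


Tensor addition is component-wise: (A + B)_{ij} = A_{ij} + B_{ij}.
A_{43} = -6
B_{43} = -1
(A + B)_{43} = -6 + -1 = -7

-7


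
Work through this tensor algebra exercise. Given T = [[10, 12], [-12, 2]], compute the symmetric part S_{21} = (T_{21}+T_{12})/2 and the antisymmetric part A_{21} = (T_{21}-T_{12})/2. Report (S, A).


T_{21} = -12
T_{12} = 12
S_{21} = (-12 + 12)/2 = 0/2 = 0
A_{21} = (-12 - 12)/2 = -24/2 = -12
Check: S + A = 0 + -12 = -12 = T_{21}.

(0, -12)


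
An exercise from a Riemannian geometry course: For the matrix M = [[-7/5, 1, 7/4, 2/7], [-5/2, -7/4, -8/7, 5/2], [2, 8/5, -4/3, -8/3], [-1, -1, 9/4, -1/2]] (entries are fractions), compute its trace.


The trace is the sum of diagonal entries.
Diagonal: M[1,1] = -7/5, M[2,2] = -7/4, M[3,3] = -4/3, M[4,4] = -1/2
Tr(M) = -7/5 + -7/4 + -4/3 + -1/2
Computing step by step:
After adding M[1,1]: -7/5
After adding M[2,2]: -63/20
After adding M[3,3]: -269/60
After adding M[4,4]: -299/60
Tr(M) = -299/60

-299/60


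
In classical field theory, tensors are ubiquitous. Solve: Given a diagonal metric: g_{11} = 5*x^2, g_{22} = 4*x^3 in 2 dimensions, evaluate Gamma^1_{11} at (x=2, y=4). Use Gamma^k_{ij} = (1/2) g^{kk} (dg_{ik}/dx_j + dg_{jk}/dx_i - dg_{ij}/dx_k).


For a diagonal metric, Gamma^k_{ij} = (1/2) g^{kk} (dg_{ik}/dx_j + dg_{jk}/dx_i - dg_{ij}/dx_k).
The metric is diagonal, so g_{ab} = 0 for a != b.
At the given point: g_{11} = 20, g_{22} = 32
g^{11} = 1/20
dg_{11}/dx_1 = dg_{11}/dx_1 = 20
dg_{11}/dx_1 = dg_{11}/dx_1 = 20
dg_{11}/dx_1 = dg_{11}/dx_1 = 20
Numerator = 20 + 20 - 20 = 20
Gamma^1_{11} = 20 / (2 * 20) = 1/2

1/2


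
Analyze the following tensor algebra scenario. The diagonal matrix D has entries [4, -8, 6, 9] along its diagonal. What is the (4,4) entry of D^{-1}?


For a diagonal matrix, the inverse has entries (D^{-1})_{ii} = 1/d_{ii}.
The diagonal entries are: d_{11} = 4, d_{22} = -8, d_{33} = 6, d_{44} = 9
We need (D^{-1})_{44} = 1/d_{44} = 1/9 = 1/9

1/9


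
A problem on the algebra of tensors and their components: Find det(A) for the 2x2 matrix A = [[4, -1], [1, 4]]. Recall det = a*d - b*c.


For a 2x2 matrix [[a, b], [c, d]], det = a*d - b*c.
a = 4, b = -1, c = 1, d = 4
a*d = 4 * 4 = 16
b*c = -1 * 1 = -1
det = 16 - -1 = 17

17


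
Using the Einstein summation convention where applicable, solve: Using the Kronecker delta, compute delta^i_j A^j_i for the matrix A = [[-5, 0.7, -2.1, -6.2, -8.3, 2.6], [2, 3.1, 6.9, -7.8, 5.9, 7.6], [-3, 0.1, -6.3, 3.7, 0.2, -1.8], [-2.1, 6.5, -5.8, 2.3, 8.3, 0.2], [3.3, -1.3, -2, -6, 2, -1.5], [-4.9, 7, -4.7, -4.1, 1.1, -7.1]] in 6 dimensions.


The contraction (trace) of a rank-2 tensor is the sum of its diagonal elements.
Diagonal entries: A[1,1] = -5, A[2,2] = 3.1, A[3,3] = -6.3, A[4,4] = 2.3, A[5,5] = 2, A[6,6] = -7.1
Tr(A) = -5 + 3.1 + -6.3 + 2.3 + 2 + -7.1 = -11

-11


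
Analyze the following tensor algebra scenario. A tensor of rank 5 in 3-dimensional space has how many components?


The number of components of a rank-r tensor in d dimensions is d^r.
Here d = 3 and r = 5.
3^5 = 243

243


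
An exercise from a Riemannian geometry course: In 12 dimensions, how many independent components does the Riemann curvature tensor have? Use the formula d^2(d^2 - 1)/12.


The Riemann tensor in d dimensions has d^2(d^2 - 1)/12 independent components.
d = 12, so d^2 = 144
d^2 - 1 = 143
d^2(d^2 - 1) = 144 * 143 = 20592
Divide by 12: 20592 / 12 = 1716

1716


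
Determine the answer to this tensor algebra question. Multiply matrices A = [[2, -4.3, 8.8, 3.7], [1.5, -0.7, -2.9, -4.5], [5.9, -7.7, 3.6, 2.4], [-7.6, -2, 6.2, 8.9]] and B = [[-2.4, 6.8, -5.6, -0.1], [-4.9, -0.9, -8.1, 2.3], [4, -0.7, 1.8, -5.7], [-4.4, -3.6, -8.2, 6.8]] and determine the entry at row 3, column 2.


(AB)_{ij} = sum_k A_{ik} B_{kj}.
For i=3, j=2:
A_{31} * B_{12} = 5.9 * 6.8 = 40.12
A_{32} * B_{22} = -7.7 * -0.9 = 6.93
A_{33} * B_{32} = 3.6 * -0.7 = -2.52
A_{34} * B_{42} = 2.4 * -3.6 = -8.64
Sum = 40.12 + 6.93 + -2.52 + -8.64 = 35.89

35.89


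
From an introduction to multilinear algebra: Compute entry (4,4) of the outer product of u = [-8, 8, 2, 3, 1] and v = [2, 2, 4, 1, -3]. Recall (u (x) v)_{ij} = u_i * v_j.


The outer product entry T_{ij} = u_i * v_j.
We need i=4, j=4.
u_4 = 3, v_4 = 1
T_{4,4} = 3 * 1 = 3

3


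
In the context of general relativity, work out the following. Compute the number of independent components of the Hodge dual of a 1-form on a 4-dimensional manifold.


The Hodge dual of a p-form on an n-dimensional manifold is an (n-p)-form.
n = 4, p = 1, so dual degree = 4 - 1 = 3
The number of components is C(n, n-p) = C(4, 3) = 4

4


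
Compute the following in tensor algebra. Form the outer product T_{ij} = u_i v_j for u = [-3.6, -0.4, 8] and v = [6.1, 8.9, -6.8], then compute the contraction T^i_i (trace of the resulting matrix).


The outer product gives T_{ij} = u_i v_j.
The trace (contraction) is Tr(T) = sum_i T_{ii} = sum_i u_i v_i.
Diagonal entries:
T_{11} = u_1 * v_1 = -3.6 * 6.1 = -21.96
T_{22} = u_2 * v_2 = -0.4 * 8.9 = -3.56
T_{33} = u_3 * v_3 = 8 * -6.8 = -54.4
Tr(T) = -21.96 + -3.56 + -54.4 = -79.92

-79.92


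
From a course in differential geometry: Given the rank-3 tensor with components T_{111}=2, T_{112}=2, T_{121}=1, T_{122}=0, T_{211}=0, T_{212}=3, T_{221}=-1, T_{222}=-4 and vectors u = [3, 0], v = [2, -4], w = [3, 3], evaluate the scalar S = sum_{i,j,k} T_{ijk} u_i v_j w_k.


S = sum over i,j,k of T_{ijk} u_i v_j w_k. Expanding all 8 terms:
T_{111}*u_1*v_1*w_1 = 2*3*2*3 = 36  (running total: 36)
T_{112}*u_1*v_1*w_2 = 2*3*2*3 = 36  (running total: 72)
T_{121}*u_1*v_2*w_1 = 1*3*-4*3 = -36  (running total: 36)
T_{122}*u_1*v_2*w_2 = 0*3*-4*3 = 0  (running total: 36)
T_{211}*u_2*v_1*w_1 = 0*0*2*3 = 0  (running total: 36)
T_{212}*u_2*v_1*w_2 = 3*0*2*3 = 0  (running total: 36)
T_{221}*u_2*v_2*w_1 = -1*0*-4*3 = 0  (running total: 36)
T_{222}*u_2*v_2*w_2 = -4*0*-4*3 = 0  (running total: 36)
S = 36

36


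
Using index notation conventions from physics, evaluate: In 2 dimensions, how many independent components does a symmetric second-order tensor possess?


A symmetric rank-2 tensor in d dimensions has d(d+1)/2 independent components.
d = 2
d(d+1)/2 = 2 * 3 / 2 = 6 / 2 = 3

3


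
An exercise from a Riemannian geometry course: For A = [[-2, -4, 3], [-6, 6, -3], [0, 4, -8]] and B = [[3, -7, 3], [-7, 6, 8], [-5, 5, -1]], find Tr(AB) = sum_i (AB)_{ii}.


Tr(AB) = sum_i (AB)_{ii} where (AB)_{ii} = sum_k A_{ik} B_{ki}.
(AB)_{11} = -2*3 + -4*-7 + 3*-5 = 7
(AB)_{22} = -6*-7 + 6*6 + -3*5 = 63
(AB)_{33} = 0*3 + 4*8 + -8*-1 = 40
Tr(AB) = 7 + 63 + 40 = 110

110


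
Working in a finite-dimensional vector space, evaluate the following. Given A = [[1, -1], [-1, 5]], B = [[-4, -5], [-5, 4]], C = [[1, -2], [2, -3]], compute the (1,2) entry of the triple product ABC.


(ABC)_{12} = sum_m (AB)_{1m} C_{m2}. First compute row 1 of AB.
(AB)_{11} = 1*-4 + -1*-5 = 1
(AB)_{12} = 1*-5 + -1*4 = -9
Now contract with column 2 of C:
(AB)_{11} * C_{12} = 1 * -2 = -2
(AB)_{12} * C_{22} = -9 * -3 = 27
(ABC)_{12} = -2 + 27 = 25

25


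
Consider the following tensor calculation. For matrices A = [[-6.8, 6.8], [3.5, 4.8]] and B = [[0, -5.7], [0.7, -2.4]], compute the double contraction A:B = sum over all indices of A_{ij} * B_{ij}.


A:B = sum over all i,j of A_{ij} * B_{ij}.
Row 1: -6.8*0=0, 6.8*-5.7=-38.76 => row sum = -38.76
Row 2: 3.5*0.7=2.45, 4.8*-2.4=-11.52 => row sum = -9.07
Total = -38.76 + -9.07 = -47.83

-47.83


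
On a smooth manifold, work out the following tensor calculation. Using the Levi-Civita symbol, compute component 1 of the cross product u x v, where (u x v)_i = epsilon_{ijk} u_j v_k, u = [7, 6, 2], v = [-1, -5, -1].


(u x v)_1 = sum_{j,k} epsilon_{1jk} u_j v_k. Only permutations of (1,2,3) contribute; the two non-zero terms are:
eps_{123} u_2 v_3 = 1 * 6 * -1 = -6
eps_{132} u_3 v_2 = -1 * 2 * -5 = 10
(u x v)_1 = 4

4


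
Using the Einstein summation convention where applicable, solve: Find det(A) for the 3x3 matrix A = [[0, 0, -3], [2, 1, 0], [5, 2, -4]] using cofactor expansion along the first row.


Expanding along the first row, det(A) = a11*M_11 - a12*M_12 + a13*M_13, where M_1j is the (1,j) minor.
Minor M_11 = 1*-4 - 0*2 = -4
Minor M_12 = 2*-4 - 0*5 = -8
Minor M_13 = 2*2 - 1*5 = -1
det = 0*(-4) - 0*(-8) + -3*(-1)
    = 0 - 0 + 3
    = 3

3


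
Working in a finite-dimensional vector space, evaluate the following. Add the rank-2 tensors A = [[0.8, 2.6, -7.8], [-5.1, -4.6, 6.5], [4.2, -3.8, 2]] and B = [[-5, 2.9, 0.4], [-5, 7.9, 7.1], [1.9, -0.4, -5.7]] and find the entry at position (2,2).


Tensor addition is component-wise: (A + B)_{ij} = A_{ij} + B_{ij}.
A_{22} = -4.6
B_{22} = 7.9
(A + B)_{22} = -4.6 + 7.9 = 3.3

3.3


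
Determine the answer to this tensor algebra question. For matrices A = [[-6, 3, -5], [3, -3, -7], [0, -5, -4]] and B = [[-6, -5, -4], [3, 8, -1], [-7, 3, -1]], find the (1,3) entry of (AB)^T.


(AB)^T_{ij} = (AB)_{ji} = sum_k A_{jk} B_{ki}.
For i=1, j=3 we need (AB)_{31}:
A_{31} * B_{11} = 0 * -6 = 0
A_{32} * B_{21} = -5 * 3 = -15
A_{33} * B_{31} = -4 * -7 = 28
Sum = 0 + -15 + 28 = 13

13


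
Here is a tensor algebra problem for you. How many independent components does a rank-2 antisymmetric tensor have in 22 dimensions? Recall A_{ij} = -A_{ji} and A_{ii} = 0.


An antisymmetric rank-2 tensor satisfies A_{ij} = -A_{ji}, so diagonal entries are zero.
The independent components are the upper-triangular entries: C(n, 2) = n(n-1)/2.
n = 22
C(22, 2) = 22 * 21 / 2 = 462 / 2 = 231

231


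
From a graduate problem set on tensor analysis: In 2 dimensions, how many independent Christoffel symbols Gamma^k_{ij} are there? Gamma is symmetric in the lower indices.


Christoffel symbols Gamma^k_{ij} are symmetric in i,j, so there are d * d(d+1)/2 independent symbols.
d = 2
d(d+1)/2 = 2 * 3 / 2 = 3
Total = 2 * 3 = 6

6


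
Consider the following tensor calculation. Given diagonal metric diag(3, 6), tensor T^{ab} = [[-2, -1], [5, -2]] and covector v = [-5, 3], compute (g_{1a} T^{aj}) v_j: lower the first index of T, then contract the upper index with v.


Step 1: lower the first index. For a diagonal metric, g_{ia} T^{aj} = g_{ii} T^{ij} (no sum on i).
g_{11} = 3
S_1{}^1 = 3 * T^{11} = 3 * -2 = -6
S_1{}^2 = 3 * T^{12} = 3 * -1 = -3
Step 2: contract S_1{}^j with v_j.
S_1{}^1 * v_1 = -6 * -5 = 30
S_1{}^2 * v_2 = -3 * 3 = -9
Result = 30 + -9 = 21

21


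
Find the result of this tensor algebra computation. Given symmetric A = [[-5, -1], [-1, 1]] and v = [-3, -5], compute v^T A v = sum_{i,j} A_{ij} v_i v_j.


First compute Av:
(Av)_1 = -5*-3 + -1*-5 = 20
(Av)_2 = -1*-3 + 1*-5 = -2
Av = [20, -2]
Then v^T (Av) = -3*20 + -5*-2
= -60 + 10 = -50

-50


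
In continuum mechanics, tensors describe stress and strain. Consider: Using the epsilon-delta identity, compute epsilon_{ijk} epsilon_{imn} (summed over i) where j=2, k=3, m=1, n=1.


Using the identity: epsilon_{ijk} epsilon_{imn} = delta_{jm} delta_{kn} - delta_{jn} delta_{km}.
delta_{21} = 0
delta_{31} = 0
delta_{21} = 0
delta_{31} = 0
Result = 0 * 0 - 0 * 0 = 0 - 0 = 0

0


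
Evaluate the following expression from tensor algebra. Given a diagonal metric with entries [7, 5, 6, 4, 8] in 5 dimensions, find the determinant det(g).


For a diagonal metric, the determinant is the product of diagonal entries.
Diagonal entries: 7, 5, 6, 4, 8
det(g) = 7 * 5 * 6 * 4 * 8 = 6720

6720


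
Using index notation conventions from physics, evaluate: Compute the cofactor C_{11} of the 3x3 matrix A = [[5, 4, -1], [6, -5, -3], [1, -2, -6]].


To find cofactor C_{11}, delete row 1 and column 1.
The resulting 2x2 submatrix is: [[-5, -3], [-2, -6]]
Minor M_{11} = -5*-6 - -3*-2
  = 30 - 6 = 24
Sign = (-1)^(1+1) = (-1)^2 = 1
Cofactor C_{11} = 1 * 24 = 24

24


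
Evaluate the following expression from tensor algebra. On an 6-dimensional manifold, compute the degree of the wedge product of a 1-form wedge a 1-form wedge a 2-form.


The degree of a wedge product is the sum of the degrees of the individual forms.
Degrees: 1, 1, 2
Total degree = 1 + 1 + 2 = 4

4


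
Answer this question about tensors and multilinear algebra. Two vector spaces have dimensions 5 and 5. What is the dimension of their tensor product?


The dimension of a tensor product is the product of dimensions.
dim(V) = 5, dim(W) = 5
dim(V (x) W) = 5 * 5 = 25

25


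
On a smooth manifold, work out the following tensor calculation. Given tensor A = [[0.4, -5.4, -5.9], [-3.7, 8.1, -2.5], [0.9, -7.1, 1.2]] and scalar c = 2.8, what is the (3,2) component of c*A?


Scalar multiplication: (cA)_{ij} = c * A_{ij}.
c = 2.8
A_{32} = -7.1
(cA)_{32} = 2.8 * -7.1 = -19.88

-19.88


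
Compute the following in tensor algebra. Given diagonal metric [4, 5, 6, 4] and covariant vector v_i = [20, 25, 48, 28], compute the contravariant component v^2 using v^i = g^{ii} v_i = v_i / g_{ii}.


To raise an index with a diagonal metric: v^i = v_i / g_{ii}.
For index 2: v_2 = 25, g_{22} = 5
v^2 = 25 / 5 = 5

5


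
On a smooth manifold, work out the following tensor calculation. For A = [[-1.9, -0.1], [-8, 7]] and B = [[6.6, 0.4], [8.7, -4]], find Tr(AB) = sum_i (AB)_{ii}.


Tr(AB) = sum_i (AB)_{ii} where (AB)_{ii} = sum_k A_{ik} B_{ki}.
(AB)_{11} = -1.9*6.6 + -0.1*8.7 = -13.41
(AB)_{22} = -8*0.4 + 7*-4 = -31.2
Tr(AB) = -13.41 + -31.2 = -44.61

-44.61


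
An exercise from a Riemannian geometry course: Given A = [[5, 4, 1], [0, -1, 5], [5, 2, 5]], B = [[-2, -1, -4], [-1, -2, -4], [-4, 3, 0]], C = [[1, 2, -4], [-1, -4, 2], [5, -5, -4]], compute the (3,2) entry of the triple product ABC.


(ABC)_{32} = sum_m (AB)_{3m} C_{m2}. First compute row 3 of AB.
(AB)_{31} = 5*-2 + 2*-1 + 5*-4 = -32
(AB)_{32} = 5*-1 + 2*-2 + 5*3 = 6
(AB)_{33} = 5*-4 + 2*-4 + 5*0 = -28
Now contract with column 2 of C:
(AB)_{31} * C_{12} = -32 * 2 = -64
(AB)_{32} * C_{22} = 6 * -4 = -24
(AB)_{33} * C_{32} = -28 * -5 = 140
(ABC)_{32} = -64 + -24 + 140 = 52

52


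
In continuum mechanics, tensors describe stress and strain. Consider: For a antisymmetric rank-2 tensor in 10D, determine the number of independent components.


A antisymmetric rank-2 tensor in d dimensions has d(d-1)/2 independent components.
d = 10
d(d-1)/2 = 10 * 9 / 2 = 90 / 2 = 45

45


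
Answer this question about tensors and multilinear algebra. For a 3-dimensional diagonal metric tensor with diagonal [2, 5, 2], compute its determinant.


For a diagonal metric, the determinant is the product of diagonal entries.
Diagonal entries: 2, 5, 2
det(g) = 2 * 5 * 2 = 20

20


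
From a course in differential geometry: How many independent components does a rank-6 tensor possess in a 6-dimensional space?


The number of components of a rank-r tensor in d dimensions is d^r.
Here d = 6 and r = 6.
6^6 = 46656

46656


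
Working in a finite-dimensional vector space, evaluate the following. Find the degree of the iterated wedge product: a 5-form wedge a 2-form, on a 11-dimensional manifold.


The degree of a wedge product is the sum of the degrees of the individual forms.
Degrees: 5, 2
Total degree = 5 + 2 = 7

7


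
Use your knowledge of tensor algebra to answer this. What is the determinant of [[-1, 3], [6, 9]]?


For a 2x2 matrix [[a, b], [c, d]], det = a*d - b*c.
a = -1, b = 3, c = 6, d = 9
a*d = -1 * 9 = -9
b*c = 3 * 6 = 18
det = -9 - 18 = -27

-27


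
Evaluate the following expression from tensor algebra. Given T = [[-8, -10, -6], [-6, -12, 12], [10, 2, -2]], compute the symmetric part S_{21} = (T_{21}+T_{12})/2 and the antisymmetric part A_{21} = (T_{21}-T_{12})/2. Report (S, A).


T_{21} = -6
T_{12} = -10
S_{21} = (-6 + -10)/2 = -16/2 = -8
A_{21} = (-6 - -10)/2 = 4/2 = 2
Check: S + A = -8 + 2 = -6 = T_{21}.

(-8, 2)


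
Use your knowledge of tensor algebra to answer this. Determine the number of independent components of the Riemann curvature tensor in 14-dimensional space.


The Riemann tensor in d dimensions has d^2(d^2 - 1)/12 independent components.
d = 14, so d^2 = 196
d^2 - 1 = 195
d^2(d^2 - 1) = 196 * 195 = 38220
Divide by 12: 38220 / 12 = 3185

3185


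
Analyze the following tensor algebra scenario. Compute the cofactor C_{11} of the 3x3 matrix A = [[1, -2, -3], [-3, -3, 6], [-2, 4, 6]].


To find cofactor C_{11}, delete row 1 and column 1.
The resulting 2x2 submatrix is: [[-3, 6], [4, 6]]
Minor M_{11} = -3*6 - 6*4
  = -18 - 24 = -42
Sign = (-1)^(1+1) = (-1)^2 = 1
Cofactor C_{11} = 1 * -42 = -42

-42


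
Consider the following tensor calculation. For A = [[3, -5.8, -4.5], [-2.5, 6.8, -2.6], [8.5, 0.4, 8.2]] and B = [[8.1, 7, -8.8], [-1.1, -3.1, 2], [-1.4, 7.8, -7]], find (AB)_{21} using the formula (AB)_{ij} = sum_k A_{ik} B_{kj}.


(AB)_{ij} = sum_k A_{ik} B_{kj}.
For i=2, j=1:
A_{21} * B_{11} = -2.5 * 8.1 = -20.25
A_{22} * B_{21} = 6.8 * -1.1 = -7.48
A_{23} * B_{31} = -2.6 * -1.4 = 3.64
Sum = -20.25 + -7.48 + 3.64 = -24.09

-24.09


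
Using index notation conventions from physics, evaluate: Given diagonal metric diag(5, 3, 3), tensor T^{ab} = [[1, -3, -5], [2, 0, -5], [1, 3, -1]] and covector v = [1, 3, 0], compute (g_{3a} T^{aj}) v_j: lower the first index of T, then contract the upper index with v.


Step 1: lower the first index. For a diagonal metric, g_{ia} T^{aj} = g_{ii} T^{ij} (no sum on i).
g_{33} = 3
S_3{}^1 = 3 * T^{31} = 3 * 1 = 3
S_3{}^2 = 3 * T^{32} = 3 * 3 = 9
S_3{}^3 = 3 * T^{33} = 3 * -1 = -3
Step 2: contract S_3{}^j with v_j.
S_3{}^1 * v_1 = 3 * 1 = 3
S_3{}^2 * v_2 = 9 * 3 = 27
S_3{}^3 * v_3 = -3 * 0 = 0
Result = 3 + 27 + 0 = 30

30


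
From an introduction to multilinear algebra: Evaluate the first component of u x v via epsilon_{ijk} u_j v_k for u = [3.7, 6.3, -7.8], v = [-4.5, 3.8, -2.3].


(u x v)_1 = sum_{j,k} epsilon_{1jk} u_j v_k. Only permutations of (1,2,3) contribute; the two non-zero terms are:
eps_{123} u_2 v_3 = 1 * 6.3 * -2.3 = -14.49
eps_{132} u_3 v_2 = -1 * -7.8 * 3.8 = 29.64
(u x v)_1 = 15.15

15.15


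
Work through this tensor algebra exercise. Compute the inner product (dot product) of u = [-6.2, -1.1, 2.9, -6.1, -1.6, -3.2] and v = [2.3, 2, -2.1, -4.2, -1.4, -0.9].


The inner product u . v = sum of u_i * v_i.
Term-by-term: -6.2 * 2.3, -1.1 * 2, 2.9 * -2.1, -6.1 * -4.2, -1.6 * -1.4, -3.2 * -0.9
Products: -14.26, -2.2, -6.09, 25.62, 2.24, 2.88
Sum = -14.26 + -2.2 + -6.09 + 25.62 + 2.24 + 2.88 = 8.19

8.19


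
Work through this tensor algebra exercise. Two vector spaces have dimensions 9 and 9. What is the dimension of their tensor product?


The dimension of a tensor product is the product of dimensions.
dim(V) = 9, dim(W) = 9
dim(V (x) W) = 9 * 9 = 81

81


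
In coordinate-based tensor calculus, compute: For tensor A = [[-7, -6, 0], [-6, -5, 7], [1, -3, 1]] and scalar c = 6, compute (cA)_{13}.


Scalar multiplication: (cA)_{ij} = c * A_{ij}.
c = 6
A_{13} = 0
(cA)_{13} = 6 * 0 = 0

0


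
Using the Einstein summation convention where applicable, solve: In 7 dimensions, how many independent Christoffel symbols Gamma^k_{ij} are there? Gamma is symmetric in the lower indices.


Christoffel symbols Gamma^k_{ij} are symmetric in i,j, so there are d * d(d+1)/2 independent symbols.
d = 7
d(d+1)/2 = 7 * 8 / 2 = 28
Total = 7 * 28 = 196

196


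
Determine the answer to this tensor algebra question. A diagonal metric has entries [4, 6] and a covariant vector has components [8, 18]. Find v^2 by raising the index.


To raise an index with a diagonal metric: v^i = v_i / g_{ii}.
For index 2: v_2 = 18, g_{22} = 6
v^2 = 18 / 6 = 3

3


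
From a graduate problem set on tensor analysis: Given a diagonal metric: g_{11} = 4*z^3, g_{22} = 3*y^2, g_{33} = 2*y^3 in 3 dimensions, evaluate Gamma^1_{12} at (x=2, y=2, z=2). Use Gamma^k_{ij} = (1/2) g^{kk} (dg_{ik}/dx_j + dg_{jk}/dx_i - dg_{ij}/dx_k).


For a diagonal metric, Gamma^k_{ij} = (1/2) g^{kk} (dg_{ik}/dx_j + dg_{jk}/dx_i - dg_{ij}/dx_k).
The metric is diagonal, so g_{ab} = 0 for a != b.
At the given point: g_{11} = 32, g_{22} = 12, g_{33} = 16
g^{11} = 1/32
dg_{11}/dx_2 = dg_{11}/dx_2 = 0
dg_{21}/dx_1 = 0 (off-diagonal)
dg_{12}/dx_1 = 0 (off-diagonal)
Numerator = 0 + 0 - 0 = 0
Gamma^1_{12} = 0 / (2 * 32) = 0

0


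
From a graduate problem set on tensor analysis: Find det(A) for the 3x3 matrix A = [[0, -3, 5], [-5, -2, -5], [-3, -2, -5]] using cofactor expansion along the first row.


Expanding along the first row, det(A) = a11*M_11 - a12*M_12 + a13*M_13, where M_1j is the (1,j) minor.
Minor M_11 = -2*-5 - -5*-2 = 0
Minor M_12 = -5*-5 - -5*-3 = 10
Minor M_13 = -5*-2 - -2*-3 = 4
det = 0*(0) - -3*(10) + 5*(4)
    = 0 - -30 + 20
    = 50

50


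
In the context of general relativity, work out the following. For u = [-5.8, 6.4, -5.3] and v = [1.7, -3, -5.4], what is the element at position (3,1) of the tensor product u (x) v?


The outer product entry T_{ij} = u_i * v_j.
We need i=3, j=1.
u_3 = -5.3, v_1 = 1.7
T_{3,1} = -5.3 * 1.7 = -9.01

-9.01


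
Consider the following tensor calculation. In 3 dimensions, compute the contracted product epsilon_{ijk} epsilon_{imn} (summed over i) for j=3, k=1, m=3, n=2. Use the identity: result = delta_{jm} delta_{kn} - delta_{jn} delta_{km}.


Using the identity: epsilon_{ijk} epsilon_{imn} = delta_{jm} delta_{kn} - delta_{jn} delta_{km}.
delta_{33} = 1
delta_{12} = 0
delta_{32} = 0
delta_{13} = 0
Result = 1 * 0 - 0 * 0 = 0 - 0 = 0

0


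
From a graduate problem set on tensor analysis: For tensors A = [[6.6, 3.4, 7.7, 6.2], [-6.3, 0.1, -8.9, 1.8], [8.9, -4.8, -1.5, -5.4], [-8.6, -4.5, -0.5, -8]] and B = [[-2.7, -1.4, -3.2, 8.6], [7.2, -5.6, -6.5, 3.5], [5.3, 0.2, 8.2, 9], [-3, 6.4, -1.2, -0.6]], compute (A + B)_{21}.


Tensor addition is component-wise: (A + B)_{ij} = A_{ij} + B_{ij}.
A_{21} = -6.3
B_{21} = 7.2
(A + B)_{21} = -6.3 + 7.2 = 0.9

0.9


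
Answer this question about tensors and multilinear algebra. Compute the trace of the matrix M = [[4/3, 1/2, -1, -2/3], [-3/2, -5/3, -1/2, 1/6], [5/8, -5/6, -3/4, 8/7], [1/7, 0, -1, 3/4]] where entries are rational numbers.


The trace is the sum of diagonal entries.
Diagonal: M[1,1] = 4/3, M[2,2] = -5/3, M[3,3] = -3/4, M[4,4] = 3/4
Tr(M) = 4/3 + -5/3 + -3/4 + 3/4
Computing step by step:
After adding M[1,1]: 4/3
After adding M[2,2]: -1/3
After adding M[3,3]: -13/12
After adding M[4,4]: -1/3
Tr(M) = -1/3

-1/3


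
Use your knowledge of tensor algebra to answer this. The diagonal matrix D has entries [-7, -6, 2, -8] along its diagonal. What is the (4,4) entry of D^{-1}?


For a diagonal matrix, the inverse has entries (D^{-1})_{ii} = 1/d_{ii}.
The diagonal entries are: d_{11} = -7, d_{22} = -6, d_{33} = 2, d_{44} = -8
We need (D^{-1})_{44} = 1/d_{44} = 1/-8 = -1/8

-1/8


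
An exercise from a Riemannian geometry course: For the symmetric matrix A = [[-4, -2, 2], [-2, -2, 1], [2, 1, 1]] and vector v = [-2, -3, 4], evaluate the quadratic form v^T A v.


First compute Av:
(Av)_1 = -4*-2 + -2*-3 + 2*4 = 22
(Av)_2 = -2*-2 + -2*-3 + 1*4 = 14
(Av)_3 = 2*-2 + 1*-3 + 1*4 = -3
Av = [22, 14, -3]
Then v^T (Av) = -2*22 + -3*14 + 4*-3
= -44 + -42 + -12 = -98

-98


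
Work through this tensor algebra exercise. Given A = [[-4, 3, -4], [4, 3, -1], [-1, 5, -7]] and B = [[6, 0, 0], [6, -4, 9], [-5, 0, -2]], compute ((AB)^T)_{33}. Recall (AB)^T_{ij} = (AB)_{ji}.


(AB)^T_{ij} = (AB)_{ji} = sum_k A_{jk} B_{ki}.
For i=3, j=3 we need (AB)_{33}:
A_{31} * B_{13} = -1 * 0 = 0
A_{32} * B_{23} = 5 * 9 = 45
A_{33} * B_{33} = -7 * -2 = 14
Sum = 0 + 45 + 14 = 59

59


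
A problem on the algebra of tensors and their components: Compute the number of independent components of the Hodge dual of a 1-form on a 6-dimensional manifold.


The Hodge dual of a p-form on an n-dimensional manifold is an (n-p)-form.
n = 6, p = 1, so dual degree = 6 - 1 = 5
The number of components is C(n, n-p) = C(6, 5) = 6

6


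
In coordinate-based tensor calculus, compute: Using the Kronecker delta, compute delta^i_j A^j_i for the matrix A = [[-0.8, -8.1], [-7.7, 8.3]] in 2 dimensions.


The contraction (trace) of a rank-2 tensor is the sum of its diagonal elements.
Diagonal entries: A[1,1] = -0.8, A[2,2] = 8.3
Tr(A) = -0.8 + 8.3 = 7.5

7.5


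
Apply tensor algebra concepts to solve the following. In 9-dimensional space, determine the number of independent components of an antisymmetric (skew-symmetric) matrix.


An antisymmetric rank-2 tensor satisfies A_{ij} = -A_{ji}, so diagonal entries are zero.
The independent components are the upper-triangular entries: C(n, 2) = n(n-1)/2.
n = 9
C(9, 2) = 9 * 8 / 2 = 72 / 2 = 36

36


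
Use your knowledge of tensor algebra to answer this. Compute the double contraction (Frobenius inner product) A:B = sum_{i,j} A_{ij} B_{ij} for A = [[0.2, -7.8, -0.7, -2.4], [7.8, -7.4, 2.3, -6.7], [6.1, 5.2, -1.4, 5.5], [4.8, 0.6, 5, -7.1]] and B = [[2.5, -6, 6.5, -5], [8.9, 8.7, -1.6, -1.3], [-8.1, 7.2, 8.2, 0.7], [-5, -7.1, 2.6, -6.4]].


A:B = sum over all i,j of A_{ij} * B_{ij}.
Row 1: 0.2*2.5=0.5, -7.8*-6=46.8, -0.7*6.5=-4.55, -2.4*-5=12 => row sum = 54.75
Row 2: 7.8*8.9=69.42, -7.4*8.7=-64.38, 2.3*-1.6=-3.68, -6.7*-1.3=8.71 => row sum = 10.07
Row 3: 6.1*-8.1=-49.41, 5.2*7.2=37.44, -1.4*8.2=-11.48, 5.5*0.7=3.85 => row sum = -19.6
Row 4: 4.8*-5=-24, 0.6*-7.1=-4.26, 5*2.6=13, -7.1*-6.4=45.44 => row sum = 30.18
Total = 54.75 + 10.07 + -19.6 + 30.18 = 75.4

75.4


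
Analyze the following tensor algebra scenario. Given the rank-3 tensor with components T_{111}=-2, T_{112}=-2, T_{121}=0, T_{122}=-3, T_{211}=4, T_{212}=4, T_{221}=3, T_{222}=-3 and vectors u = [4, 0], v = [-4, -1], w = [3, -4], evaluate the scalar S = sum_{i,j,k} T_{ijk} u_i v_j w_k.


S = sum over i,j,k of T_{ijk} u_i v_j w_k. Expanding all 8 terms:
T_{111}*u_1*v_1*w_1 = -2*4*-4*3 = 96  (running total: 96)
T_{112}*u_1*v_1*w_2 = -2*4*-4*-4 = -128  (running total: -32)
T_{121}*u_1*v_2*w_1 = 0*4*-1*3 = 0  (running total: -32)
T_{122}*u_1*v_2*w_2 = -3*4*-1*-4 = -48  (running total: -80)
T_{211}*u_2*v_1*w_1 = 4*0*-4*3 = 0  (running total: -80)
T_{212}*u_2*v_1*w_2 = 4*0*-4*-4 = 0  (running total: -80)
T_{221}*u_2*v_2*w_1 = 3*0*-1*3 = 0  (running total: -80)
T_{222}*u_2*v_2*w_2 = -3*0*-1*-4 = 0  (running total: -80)
S = -80

-80


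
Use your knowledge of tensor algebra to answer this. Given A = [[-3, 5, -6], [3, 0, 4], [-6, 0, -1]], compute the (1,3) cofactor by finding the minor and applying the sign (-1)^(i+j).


To find cofactor C_{13}, delete row 1 and column 3.
The resulting 2x2 submatrix is: [[3, 0], [-6, 0]]
Minor M_{13} = 3*0 - 0*-6
  = 0 - 0 = 0
Sign = (-1)^(1+3) = (-1)^4 = 1
Cofactor C_{13} = 1 * 0 = 0

0


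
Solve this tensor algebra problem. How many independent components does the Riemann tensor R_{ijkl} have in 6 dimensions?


The Riemann tensor in d dimensions has d^2(d^2 - 1)/12 independent components.
d = 6, so d^2 = 36
d^2 - 1 = 35
d^2(d^2 - 1) = 36 * 35 = 1260
Divide by 12: 1260 / 12 = 105

105


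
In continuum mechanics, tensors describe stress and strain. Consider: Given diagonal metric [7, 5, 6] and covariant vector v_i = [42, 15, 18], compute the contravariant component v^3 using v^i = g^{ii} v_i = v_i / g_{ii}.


To raise an index with a diagonal metric: v^i = v_i / g_{ii}.
For index 3: v_3 = 18, g_{33} = 6
v^3 = 18 / 6 = 3

3


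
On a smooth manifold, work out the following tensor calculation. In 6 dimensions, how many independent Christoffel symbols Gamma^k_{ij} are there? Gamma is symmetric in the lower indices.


Christoffel symbols Gamma^k_{ij} are symmetric in i,j, so there are d * d(d+1)/2 independent symbols.
d = 6
d(d+1)/2 = 6 * 7 / 2 = 21
Total = 6 * 21 = 126

126


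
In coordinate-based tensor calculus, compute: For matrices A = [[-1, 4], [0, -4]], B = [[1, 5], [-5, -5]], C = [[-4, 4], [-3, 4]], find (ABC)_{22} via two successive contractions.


(ABC)_{22} = sum_m (AB)_{2m} C_{m2}. First compute row 2 of AB.
(AB)_{21} = 0*1 + -4*-5 = 20
(AB)_{22} = 0*5 + -4*-5 = 20
Now contract with column 2 of C:
(AB)_{21} * C_{12} = 20 * 4 = 80
(AB)_{22} * C_{22} = 20 * 4 = 80
(ABC)_{22} = 80 + 80 = 160

160


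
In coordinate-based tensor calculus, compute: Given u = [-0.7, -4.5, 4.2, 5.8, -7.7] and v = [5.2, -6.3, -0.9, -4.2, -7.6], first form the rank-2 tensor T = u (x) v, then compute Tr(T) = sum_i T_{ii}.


The outer product gives T_{ij} = u_i v_j.
The trace (contraction) is Tr(T) = sum_i T_{ii} = sum_i u_i v_i.
Diagonal entries:
T_{11} = u_1 * v_1 = -0.7 * 5.2 = -3.64
T_{22} = u_2 * v_2 = -4.5 * -6.3 = 28.35
T_{33} = u_3 * v_3 = 4.2 * -0.9 = -3.78
T_{44} = u_4 * v_4 = 5.8 * -4.2 = -24.36
T_{55} = u_5 * v_5 = -7.7 * -7.6 = 58.52
Tr(T) = -3.64 + 28.35 + -3.78 + -24.36 + 58.52 = 55.09

55.09


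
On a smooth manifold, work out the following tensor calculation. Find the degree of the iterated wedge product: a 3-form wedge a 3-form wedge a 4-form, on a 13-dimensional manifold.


The degree of a wedge product is the sum of the degrees of the individual forms.
Degrees: 3, 3, 4
Total degree = 3 + 3 + 4 = 10

10


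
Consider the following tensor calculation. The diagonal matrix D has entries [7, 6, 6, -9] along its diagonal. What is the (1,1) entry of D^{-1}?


For a diagonal matrix, the inverse has entries (D^{-1})_{ii} = 1/d_{ii}.
The diagonal entries are: d_{11} = 7, d_{22} = 6, d_{33} = 6, d_{44} = -9
We need (D^{-1})_{11} = 1/d_{11} = 1/7 = 1/7

1/7


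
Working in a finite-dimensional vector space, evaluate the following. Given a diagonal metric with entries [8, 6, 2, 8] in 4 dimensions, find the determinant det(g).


For a diagonal metric, the determinant is the product of diagonal entries.
Diagonal entries: 8, 6, 2, 8
det(g) = 8 * 6 * 2 * 8 = 768

768


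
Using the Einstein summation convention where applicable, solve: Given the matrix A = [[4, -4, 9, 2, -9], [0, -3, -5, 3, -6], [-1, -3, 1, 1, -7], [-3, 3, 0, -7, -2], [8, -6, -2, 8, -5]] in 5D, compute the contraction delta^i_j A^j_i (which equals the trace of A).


The contraction (trace) of a rank-2 tensor is the sum of its diagonal elements.
Diagonal entries: A[1,1] = 4, A[2,2] = -3, A[3,3] = 1, A[4,4] = -7, A[5,5] = -5
Tr(A) = 4 + -3 + 1 + -7 + -5 = -10

-10


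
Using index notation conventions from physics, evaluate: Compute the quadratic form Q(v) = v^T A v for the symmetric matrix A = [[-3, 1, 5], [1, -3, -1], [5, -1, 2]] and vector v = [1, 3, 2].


First compute Av:
(Av)_1 = -3*1 + 1*3 + 5*2 = 10
(Av)_2 = 1*1 + -3*3 + -1*2 = -10
(Av)_3 = 5*1 + -1*3 + 2*2 = 6
Av = [10, -10, 6]
Then v^T (Av) = 1*10 + 3*-10 + 2*6
= 10 + -30 + 12 = -8

-8


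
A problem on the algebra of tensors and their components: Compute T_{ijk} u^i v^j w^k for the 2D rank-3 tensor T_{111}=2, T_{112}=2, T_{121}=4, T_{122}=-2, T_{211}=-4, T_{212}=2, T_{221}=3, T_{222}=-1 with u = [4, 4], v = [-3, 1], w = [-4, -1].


S = sum over i,j,k of T_{ijk} u_i v_j w_k. Expanding all 8 terms:
T_{111}*u_1*v_1*w_1 = 2*4*-3*-4 = 96  (running total: 96)
T_{112}*u_1*v_1*w_2 = 2*4*-3*-1 = 24  (running total: 120)
T_{121}*u_1*v_2*w_1 = 4*4*1*-4 = -64  (running total: 56)
T_{122}*u_1*v_2*w_2 = -2*4*1*-1 = 8  (running total: 64)
T_{211}*u_2*v_1*w_1 = -4*4*-3*-4 = -192  (running total: -128)
T_{212}*u_2*v_1*w_2 = 2*4*-3*-1 = 24  (running total: -104)
T_{221}*u_2*v_2*w_1 = 3*4*1*-4 = -48  (running total: -152)
T_{222}*u_2*v_2*w_2 = -1*4*1*-1 = 4  (running total: -148)
S = -148

-148


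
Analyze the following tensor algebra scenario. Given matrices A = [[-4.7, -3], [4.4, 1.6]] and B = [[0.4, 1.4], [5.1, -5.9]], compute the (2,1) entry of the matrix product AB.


(AB)_{ij} = sum_k A_{ik} B_{kj}.
For i=2, j=1:
A_{21} * B_{11} = 4.4 * 0.4 = 1.76
A_{22} * B_{21} = 1.6 * 5.1 = 8.16
Sum = 1.76 + 8.16 = 9.92

9.92


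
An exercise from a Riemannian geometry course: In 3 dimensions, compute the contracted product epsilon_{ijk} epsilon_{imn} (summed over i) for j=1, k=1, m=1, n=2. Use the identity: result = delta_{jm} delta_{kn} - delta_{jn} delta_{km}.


Using the identity: epsilon_{ijk} epsilon_{imn} = delta_{jm} delta_{kn} - delta_{jn} delta_{km}.
delta_{11} = 1
delta_{12} = 0
delta_{12} = 0
delta_{11} = 1
Result = 1 * 0 - 0 * 1 = 0 - 0 = 0

0


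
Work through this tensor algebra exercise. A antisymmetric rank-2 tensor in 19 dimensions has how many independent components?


A antisymmetric rank-2 tensor in d dimensions has d(d-1)/2 independent components.
d = 19
d(d-1)/2 = 19 * 18 / 2 = 342 / 2 = 171

171


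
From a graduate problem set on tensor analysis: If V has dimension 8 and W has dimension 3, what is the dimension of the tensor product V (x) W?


The dimension of a tensor product is the product of dimensions.
dim(V) = 8, dim(W) = 3
dim(V (x) W) = 8 * 3 = 24

24


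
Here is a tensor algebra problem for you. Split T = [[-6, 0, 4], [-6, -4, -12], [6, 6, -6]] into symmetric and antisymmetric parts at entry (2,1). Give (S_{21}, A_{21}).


T_{21} = -6
T_{12} = 0
S_{21} = (-6 + 0)/2 = -6/2 = -3
A_{21} = (-6 - 0)/2 = -6/2 = -3
Check: S + A = -3 + -3 = -6 = T_{21}.

(-3, -3)


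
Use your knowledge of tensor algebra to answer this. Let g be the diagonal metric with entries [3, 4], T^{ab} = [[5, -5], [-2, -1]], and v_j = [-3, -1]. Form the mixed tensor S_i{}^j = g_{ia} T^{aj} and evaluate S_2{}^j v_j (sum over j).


Step 1: lower the first index. For a diagonal metric, g_{ia} T^{aj} = g_{ii} T^{ij} (no sum on i).
g_{22} = 4
S_2{}^1 = 4 * T^{21} = 4 * -2 = -8
S_2{}^2 = 4 * T^{22} = 4 * -1 = -4
Step 2: contract S_2{}^j with v_j.
S_2{}^1 * v_1 = -8 * -3 = 24
S_2{}^2 * v_2 = -4 * -1 = 4
Result = 24 + 4 = 28

28


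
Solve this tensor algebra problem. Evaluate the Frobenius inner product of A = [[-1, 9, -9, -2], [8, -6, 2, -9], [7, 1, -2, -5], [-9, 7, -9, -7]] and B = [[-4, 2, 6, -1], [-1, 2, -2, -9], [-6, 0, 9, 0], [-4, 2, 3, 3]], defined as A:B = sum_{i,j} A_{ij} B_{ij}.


A:B = sum over all i,j of A_{ij} * B_{ij}.
Row 1: -1*-4=4, 9*2=18, -9*6=-54, -2*-1=2 => row sum = -30
Row 2: 8*-1=-8, -6*2=-12, 2*-2=-4, -9*-9=81 => row sum = 57
Row 3: 7*-6=-42, 1*0=0, -2*9=-18, -5*0=0 => row sum = -60
Row 4: -9*-4=36, 7*2=14, -9*3=-27, -7*3=-21 => row sum = 2
Total = -30 + 57 + -60 + 2 = -31

-31
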